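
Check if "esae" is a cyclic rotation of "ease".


Word: "ease", Candidate: "esae"
Method: check if candidate is substring of word+word
"easeease" contains "esae"? No
Is rotation = No


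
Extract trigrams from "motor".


Word: "motor" (length 5)
Number of trigrams = 5 - 3 + 1 = 3
  Position 0: "mot"
  Position 1: "oto"
  Position 2: "tor"
Trigrams = "mot", "oto", "tor"


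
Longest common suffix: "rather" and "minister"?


Word 1: "rather"
Word 2: "minister"
Comparing from end:
  Pos -1: 'r' == 'r'
  Pos -2: 'e' == 'e'
  Pos -3: 'h' != 't' (stop)
LCS = "er" (length 2)


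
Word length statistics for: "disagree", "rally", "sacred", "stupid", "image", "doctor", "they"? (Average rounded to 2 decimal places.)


Lengths: "disagree"=8, "rally"=5, "sacred"=6, "stupid"=6, "image"=5, "doctor"=6, "they"=4
Sum = 40, Count = 7
Average = 40/7 = 5.71
= avg=5.71, min=4, max=8


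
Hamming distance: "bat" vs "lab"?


Comparing character by character (same length = 3):
  Pos 0: 'b' vs 'l' !=
  Pos 1: 'a' vs 'a' =
  Pos 2: 't' vs 'b' !=
Hamming distance = 2


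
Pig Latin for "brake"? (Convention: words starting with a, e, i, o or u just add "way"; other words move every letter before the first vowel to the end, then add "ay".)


Word: "brake"
Starts with consonant(s) → move to end, add 'ay'
Consonant cluster: "br"
Pig Latin = "akebray"


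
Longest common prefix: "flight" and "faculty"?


Word 1: "flight"
Word 2: "faculty"
Comparing from start:
  Pos 0: 'f' == 'f'
  Pos 1: 'l' != 'a' (stop)
LCP = "f" (length 1)


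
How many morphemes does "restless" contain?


Word: "restless"
Morphemes: rest + -less
Each morpheme carries meaning
= 2 morphemes


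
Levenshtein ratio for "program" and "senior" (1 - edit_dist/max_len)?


Word 1: "program" (length 7)
Word 2: "senior" (length 6)
One optimal edit sequence:
  1. delete 'p'  (+1)
  2. substitute 'r' -> 's'  (+1)
  3. substitute 'o' -> 'e'  (+1)
  4. substitute 'g' -> 'n'  (+1)
  5. substitute 'r' -> 'i'  (+1)
  6. substitute 'a' -> 'o'  (+1)
  7. substitute 'm' -> 'r'  (+1)
Edit distance = 7
Max length = max(7, 6) = 7
Similarity = 1 - 7/7
= 0.0000


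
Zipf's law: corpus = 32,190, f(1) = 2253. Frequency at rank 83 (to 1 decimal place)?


Zipf's law: f(r) = f(1) / r
f(1) = 2253
f(83) = 2253 / 83
= 27.1 occurrences


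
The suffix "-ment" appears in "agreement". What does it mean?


Suffix: -ment
Example: agreement (agree + -ment)
Meaning = result of action


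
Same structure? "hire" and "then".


Pattern of "hire": [0, 1, 2, 3]
Pattern of "then": [0, 1, 2, 3]
Patterns match
Same pattern = Yes


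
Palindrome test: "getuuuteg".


Word: "getuuuteg"
Reversed: "getuuuteg"
Forward == Backward? getuuuteg == getuuuteg
Palindrome = Yes


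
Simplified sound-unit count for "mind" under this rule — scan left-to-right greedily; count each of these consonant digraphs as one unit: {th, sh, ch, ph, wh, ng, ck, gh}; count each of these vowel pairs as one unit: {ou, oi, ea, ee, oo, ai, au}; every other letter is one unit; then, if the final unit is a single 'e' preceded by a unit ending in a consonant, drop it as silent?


Word: "mind" (4 letters)
Left-to-right scan:
  [1] 'm' (letter)
  [2] 'i' (letter)
  [3] 'n' (letter)
  [4] 'd' (letter)
Units from scan: 4
Sound units = 4 units


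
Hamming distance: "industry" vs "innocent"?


Comparing character by character (same length = 8):
  Pos 0: 'i' vs 'i' =
  Pos 1: 'n' vs 'n' =
  Pos 2: 'd' vs 'n' !=
  Pos 3: 'u' vs 'o' !=
  Pos 4: 's' vs 'c' !=
  Pos 5: 't' vs 'e' !=
  Pos 6: 'r' vs 'n' !=
  Pos 7: 'y' vs 't' !=
Hamming distance = 6


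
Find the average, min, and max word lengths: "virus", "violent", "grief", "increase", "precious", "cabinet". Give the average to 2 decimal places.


Lengths: "virus"=5, "violent"=7, "grief"=5, "increase"=8, "precious"=8, "cabinet"=7
Sum = 40, Count = 6
Average = 40/6 = 6.67
= avg=6.67, min=5, max=8


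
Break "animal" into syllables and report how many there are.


Word: "animal"
Syllable breakdown: an · i · mal
Counting: 3 parts
= 3 syllables


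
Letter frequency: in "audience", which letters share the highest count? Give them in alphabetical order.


Word: "audience"
Letter counts:
  'a': 1
  'c': 1
  'd': 1
  'e': 2
  'i': 1
  'n': 1
  'u': 1
Maximum count = 2
Most frequent = 'e' (2 times each)


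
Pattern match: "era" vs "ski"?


Pattern of "era": [0, 1, 2]
Pattern of "ski": [0, 1, 2]
Patterns match
Same pattern = Yes


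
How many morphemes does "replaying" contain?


Word: "replaying"
Morphemes: re- / play / -ing
Each morpheme carries meaning
= 3 morphemes


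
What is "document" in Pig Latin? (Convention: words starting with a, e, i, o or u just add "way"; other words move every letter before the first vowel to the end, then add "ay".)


Word: "document"
Starts with consonant(s) → move to end, add 'ay'
Consonant cluster: "d"
Pig Latin = "ocumentday"


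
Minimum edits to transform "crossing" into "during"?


Word 1: "crossing" (length 8)
Word 2: "during" (length 6)
One optimal edit sequence (insert/delete/substitute each cost 1):
  1. delete 'c'  (+1)
  2. delete 'r'  (+1)
  3. substitute 'o' -> 'd'  (+1)
  4. substitute 's' -> 'u'  (+1)
  5. substitute 's' -> 'r'  (+1)
  6. keep 'i'
  7. keep 'n'
  8. keep 'g'
Total edit operations: 5
Edit distance = 5


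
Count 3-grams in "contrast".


Word: "contrast" (length 8)
Number of 3-grams = length - 3 + 1 = 8 - 3 + 1
= 6


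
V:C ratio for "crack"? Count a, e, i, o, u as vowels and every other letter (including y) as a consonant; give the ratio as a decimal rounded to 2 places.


Word: "crack"
Vowels (a,e,i,o,u): 1
Consonants: 4
Ratio = 1/4
= 0.25


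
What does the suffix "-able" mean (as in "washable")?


Suffix: -able
Example: washable (wash + -able)
Meaning = capable of


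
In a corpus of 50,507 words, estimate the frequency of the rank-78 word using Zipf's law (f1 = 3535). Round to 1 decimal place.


Zipf's law: f(r) = f(1) / r
f(1) = 3535
f(78) = 3535 / 78
= 45.3 occurrences


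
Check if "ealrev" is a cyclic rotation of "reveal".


Word: "reveal", Candidate: "ealrev"
Method: check if candidate is substring of word+word
"revealreveal" contains "ealrev"? Yes
Is rotation = Yes


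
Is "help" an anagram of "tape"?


Word 1: "tape" → sorted: aept
Word 2: "help" → sorted: ehlp
Same letters? aept != ehlp
Anagram = No


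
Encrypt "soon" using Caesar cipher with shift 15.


Word: "soon"
Shift: 15
Each letter → (letter + shift) mod 26:
  's' (18) + 15 = 7 → 'h'
  'o' (14) + 15 = 3 → 'd'
  'o' (14) + 15 = 3 → 'd'
  'n' (13) + 15 = 2 → 'c'
Result = "hddc"


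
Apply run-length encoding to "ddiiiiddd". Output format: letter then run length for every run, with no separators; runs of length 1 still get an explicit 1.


String: "ddiiiiddd"
Scanning for consecutive runs:
  'd' x 2
  'i' x 4
  'd' x 3
RLE = "d2i4d3"


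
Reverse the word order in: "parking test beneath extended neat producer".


Original: "parking test beneath extended neat producer"
Words (1..n): parking | test | beneath | extended | neat | producer
Reversed (n..1): producer | neat | extended | beneath | test | parking
Result = "producer neat extended beneath test parking"


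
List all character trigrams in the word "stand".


Word: "stand" (length 5)
Number of trigrams = 5 - 3 + 1 = 3
  Position 0: "sta"
  Position 1: "tan"
  Position 2: "and"
Trigrams = "sta", "tan", "and"


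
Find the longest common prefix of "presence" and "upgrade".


Word 1: "presence"
Word 2: "upgrade"
Comparing from start:
  Pos 0: 'p' != 'u' (stop)
LCP = "" (length 0)


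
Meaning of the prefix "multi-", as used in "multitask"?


Prefix: multi-
Example: multitask = multi- + task
Meaning = many


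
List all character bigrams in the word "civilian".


Word: "civilian" (length 8)
Number of bigrams = 8 - 2 + 1 = 7
  Position 0: "ci"
  Position 1: "iv"
  Position 2: "vi"
  Position 3: "il"
  Position 4: "li"
  Position 5: "ia"
  Position 6: "an"
Bigrams = "ci", "iv", "vi", "il", "li", "ia", "an"


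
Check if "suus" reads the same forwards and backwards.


Word: "suus"
Reversed: "suus"
Forward == Backward? suus == suus
Palindrome = Yes


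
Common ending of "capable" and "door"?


Word 1: "capable"
Word 2: "door"
Comparing from end:
  Pos -1: 'e' != 'r' (stop)
LCS = "" (length 0)


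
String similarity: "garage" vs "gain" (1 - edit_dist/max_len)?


Word 1: "garage" (length 6)
Word 2: "gain" (length 4)
One optimal edit sequence:
  1. keep 'g'
  2. delete 'a'  (+1)
  3. delete 'r'  (+1)
  4. keep 'a'
  5. substitute 'g' -> 'i'  (+1)
  6. substitute 'e' -> 'n'  (+1)
Edit distance = 4
Max length = max(6, 4) = 6
Similarity = 1 - 4/6
= 0.3333


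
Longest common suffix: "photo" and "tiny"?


Word 1: "photo"
Word 2: "tiny"
Comparing from end:
  Pos -1: 'o' != 'y' (stop)
LCS = "" (length 0)


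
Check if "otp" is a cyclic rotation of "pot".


Word: "pot", Candidate: "otp"
Method: check if candidate is substring of word+word
"potpot" contains "otp"? Yes
Is rotation = Yes


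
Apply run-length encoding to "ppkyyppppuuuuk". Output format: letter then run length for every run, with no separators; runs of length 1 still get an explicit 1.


String: "ppkyyppppuuuuk"
Scanning for consecutive runs:
  'p' x 2
  'k' x 1
  'y' x 2
  'p' x 4
  'u' x 4
  'k' x 1
RLE = "p2k1y2p4u4k1"


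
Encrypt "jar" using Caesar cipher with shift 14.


Word: "jar"
Shift: 14
Each letter → (letter + shift) mod 26:
  'j' (9) + 14 = 23 → 'x'
  'a' (0) + 14 = 14 → 'o'
  'r' (17) + 14 = 5 → 'f'
Result = "xof"


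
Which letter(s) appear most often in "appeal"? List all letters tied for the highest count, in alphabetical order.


Word: "appeal"
Letter counts:
  'a': 2
  'e': 1
  'l': 1
  'p': 2
Maximum count = 2
Most frequent = 'a', 'p' (2 times each)


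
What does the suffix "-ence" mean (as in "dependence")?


Suffix: -ence
Example: dependence (depend + -ence)
Meaning = state of


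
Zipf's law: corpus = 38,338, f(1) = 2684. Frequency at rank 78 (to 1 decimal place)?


Zipf's law: f(r) = f(1) / r
f(1) = 2684
f(78) = 2684 / 78
= 34.4 occurrences


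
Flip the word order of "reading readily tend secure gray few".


Original: "reading readily tend secure gray few"
Words (1..n): reading | readily | tend | secure | gray | few
Reversed (n..1): few | gray | secure | tend | readily | reading
Result = "few gray secure tend readily reading"


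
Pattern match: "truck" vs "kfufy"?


Pattern of "truck": [0, 1, 2, 3, 4]
Pattern of "kfufy": [0, 1, 2, 1, 3]
Patterns do not match
Same pattern = No


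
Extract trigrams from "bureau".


Word: "bureau" (length 6)
Number of trigrams = 6 - 3 + 1 = 4
  Position 0: "bur"
  Position 1: "ure"
  Position 2: "rea"
  Position 3: "eau"
Trigrams = "bur", "ure", "rea", "eau"


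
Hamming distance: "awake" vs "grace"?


Comparing character by character (same length = 5):
  Pos 0: 'a' vs 'g' !=
  Pos 1: 'w' vs 'r' !=
  Pos 2: 'a' vs 'a' =
  Pos 3: 'k' vs 'c' !=
  Pos 4: 'e' vs 'e' =
Hamming distance = 3


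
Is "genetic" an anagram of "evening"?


Word 1: "evening" → sorted: eeginnv
Word 2: "genetic" → sorted: ceegint
Same letters? eeginnv != ceegint
Anagram = No


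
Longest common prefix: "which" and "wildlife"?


Word 1: "which"
Word 2: "wildlife"
Comparing from start:
  Pos 0: 'w' == 'w'
  Pos 1: 'h' != 'i' (stop)
LCP = "w" (length 1)


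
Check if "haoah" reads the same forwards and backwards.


Word: "haoah"
Reversed: "haoah"
Forward == Backward? haoah == haoah
Palindrome = Yes


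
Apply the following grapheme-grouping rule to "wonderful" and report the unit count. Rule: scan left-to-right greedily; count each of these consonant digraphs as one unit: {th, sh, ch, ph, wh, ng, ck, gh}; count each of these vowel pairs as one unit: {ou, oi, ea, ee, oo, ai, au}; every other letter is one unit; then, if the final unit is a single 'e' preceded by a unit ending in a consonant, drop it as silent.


Word: "wonderful" (9 letters)
Left-to-right scan:
  1. 'w' (letter)
  2. 'o' (letter)
  3. 'n' (letter)
  4. 'd' (letter)
  5. 'e' (letter)
  6. 'r' (letter)
  7. 'f' (letter)
  8. 'u' (letter)
  9. 'l' (letter)
Units from scan: 9
Sound units = 9 units


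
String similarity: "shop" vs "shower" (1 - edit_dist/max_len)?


Word 1: "shop" (length 4)
Word 2: "shower" (length 6)
One optimal edit sequence:
  1. keep 's'
  2. keep 'h'
  3. keep 'o'
  4. insert 'w'  (+1)
  5. insert 'e'  (+1)
  6. substitute 'p' -> 'r'  (+1)
Edit distance = 3
Max length = max(4, 6) = 6
Similarity = 1 - 3/6
= 0.5000


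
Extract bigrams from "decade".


Word: "decade" (length 6)
Number of bigrams = 6 - 2 + 1 = 5
  Position 0: "de"
  Position 1: "ec"
  Position 2: "ca"
  Position 3: "ad"
  Position 4: "de"
Bigrams = "de", "ec", "ca", "ad", "de"


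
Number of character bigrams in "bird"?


Word: "bird" (length 4)
Number of 2-grams = length - 2 + 1 = 4 - 2 + 1
= 3


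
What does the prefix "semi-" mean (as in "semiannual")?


Prefix: semi-
As in: semiannual -> semi- + annual
Meaning = half


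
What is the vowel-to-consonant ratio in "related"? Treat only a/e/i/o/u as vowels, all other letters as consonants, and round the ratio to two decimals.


Word: "related"
Vowels (a,e,i,o,u): 3
Consonants: 4
Ratio = 3/4
= 0.75


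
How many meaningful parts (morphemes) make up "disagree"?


Word: "disagree"
Morphemes: dis- + agree
Each morpheme carries meaning
= 2 morphemes


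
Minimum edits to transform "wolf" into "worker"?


Word 1: "wolf" (length 4)
Word 2: "worker" (length 6)
One optimal edit sequence (insert/delete/substitute each cost 1):
  1. keep 'w'
  2. keep 'o'
  3. insert 'r'  (+1)
  4. insert 'k'  (+1)
  5. substitute 'l' -> 'e'  (+1)
  6. substitute 'f' -> 'r'  (+1)
Total edit operations: 4
Edit distance = 4


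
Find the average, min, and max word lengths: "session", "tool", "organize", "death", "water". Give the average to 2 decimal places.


Lengths: "session"=7, "tool"=4, "organize"=8, "death"=5, "water"=5
Sum = 29, Count = 5
Average = 29/5 = 5.80
= avg=5.80, min=4, max=8


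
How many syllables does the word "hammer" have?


Word: "hammer"
Syllable breakdown: ham / mer
Counting: 2 parts
= 2 syllables


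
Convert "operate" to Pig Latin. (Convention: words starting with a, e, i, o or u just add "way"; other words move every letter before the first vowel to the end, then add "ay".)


Word: "operate"
Starts with vowel → add 'way'
Pig Latin = "operateway"


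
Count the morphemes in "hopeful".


Word: "hopeful"
Morphemes: hope / -ful
Each morpheme carries meaning
= 2 morphemes


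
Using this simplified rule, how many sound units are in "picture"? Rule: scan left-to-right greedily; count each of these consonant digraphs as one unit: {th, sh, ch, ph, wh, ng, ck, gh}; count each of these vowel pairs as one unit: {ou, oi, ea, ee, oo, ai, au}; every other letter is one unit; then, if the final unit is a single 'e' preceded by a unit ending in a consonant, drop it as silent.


Word: "picture" (7 letters)
Left-to-right scan:
  (1) 'p' (letter)
  (2) 'i' (letter)
  (3) 'c' (letter)
  (4) 't' (letter)
  (5) 'u' (letter)
  (6) 'r' (letter)
  (7) 'e' (letter)
Units from scan: 7
Final unit is 'e' after a consonant -> drop as silent (-1)
Sound units = 6 units


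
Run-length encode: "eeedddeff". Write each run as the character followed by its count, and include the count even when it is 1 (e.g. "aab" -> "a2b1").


String: "eeedddeff"
Scanning for consecutive runs:
  'e' x 3
  'd' x 3
  'e' x 1
  'f' x 2
RLE = "e3d3e1f2"


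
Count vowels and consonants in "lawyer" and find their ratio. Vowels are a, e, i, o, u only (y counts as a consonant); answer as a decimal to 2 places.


Word: "lawyer"
Vowels (a,e,i,o,u): 2
Consonants: 4
Ratio = 2/4
= 0.50


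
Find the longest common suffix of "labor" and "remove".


Word 1: "labor"
Word 2: "remove"
Comparing from end:
  Pos -1: 'r' != 'e' (stop)
LCS = "" (length 0)


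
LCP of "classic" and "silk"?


Word 1: "classic"
Word 2: "silk"
Comparing from start:
  Pos 0: 'c' != 's' (stop)
LCP = "" (length 0)


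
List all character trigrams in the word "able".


Word: "able" (length 4)
Number of trigrams = 4 - 3 + 1 = 2
  Position 0: "abl"
  Position 1: "ble"
Trigrams = "abl", "ble"


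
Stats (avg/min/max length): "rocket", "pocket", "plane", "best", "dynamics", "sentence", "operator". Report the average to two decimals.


Lengths: "rocket"=6, "pocket"=6, "plane"=5, "best"=4, "dynamics"=8, "sentence"=8, "operator"=8
Sum = 45, Count = 7
Average = 45/7 = 6.43
= avg=6.43, min=4, max=8


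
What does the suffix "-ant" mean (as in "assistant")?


Suffix: -ant
Example: assistant = assist + -ant
Meaning = one who / that which


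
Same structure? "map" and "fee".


Pattern of "map": [0, 1, 2]
Pattern of "fee": [0, 1, 1]
Patterns do not match
Same pattern = No


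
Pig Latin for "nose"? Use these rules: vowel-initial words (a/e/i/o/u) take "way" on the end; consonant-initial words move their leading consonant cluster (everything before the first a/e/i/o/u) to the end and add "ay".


Word: "nose"
Starts with consonant(s) → move to end, add 'ay'
Consonant cluster: "n"
Pig Latin = "osenay"


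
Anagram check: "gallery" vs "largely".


Word 1: "gallery" → sorted: aegllry
Word 2: "largely" → sorted: aegllry
Same letters? aegllry == aegllry
Anagram = Yes


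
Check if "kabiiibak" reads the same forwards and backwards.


Word: "kabiiibak"
Reversed: "kabiiibak"
Forward == Backward? kabiiibak == kabiiibak
Palindrome = Yes


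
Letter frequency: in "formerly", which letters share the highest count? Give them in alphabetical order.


Word: "formerly"
Letter counts:
  'e': 1
  'f': 1
  'l': 1
  'm': 1
  'o': 1
  'r': 2
  'y': 1
Maximum count = 2
Most frequent = 'r' (2 times each)


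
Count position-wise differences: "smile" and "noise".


Comparing character by character (same length = 5):
  Pos 0: 's' vs 'n' !=
  Pos 1: 'm' vs 'o' !=
  Pos 2: 'i' vs 'i' =
  Pos 3: 'l' vs 's' !=
  Pos 4: 'e' vs 'e' =
Hamming distance = 3


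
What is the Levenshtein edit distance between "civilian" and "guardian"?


Word 1: "civilian" (length 8)
Word 2: "guardian" (length 8)
One optimal edit sequence (insert/delete/substitute each cost 1):
  1. substitute 'c' -> 'g'  (+1)
  2. substitute 'i' -> 'u'  (+1)
  3. substitute 'v' -> 'a'  (+1)
  4. substitute 'i' -> 'r'  (+1)
  5. substitute 'l' -> 'd'  (+1)
  6. keep 'i'
  7. keep 'a'
  8. keep 'n'
Total edit operations: 5
Edit distance = 5


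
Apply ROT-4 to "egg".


Word: "egg"
Shift: 4
Each letter → (letter + shift) mod 26:
  'e' (4) + 4 = 8 → 'i'
  'g' (6) + 4 = 10 → 'k'
  'g' (6) + 4 = 10 → 'k'
Result = "ikk"


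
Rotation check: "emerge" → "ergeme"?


Word: "emerge", Candidate: "ergeme"
Method: check if candidate is substring of word+word
"emergeemerge" contains "ergeme"? No
Is rotation = No


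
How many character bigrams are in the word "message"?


Word: "message" (length 7)
Number of 2-grams = length - 2 + 1 = 7 - 2 + 1
= 6


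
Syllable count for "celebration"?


Word: "celebration"
Syllable breakdown: cel-e-bra-tion
Counting: 4 parts
= 4 syllables


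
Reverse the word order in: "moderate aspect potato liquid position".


Original: "moderate aspect potato liquid position"
Words (1..n): moderate | aspect | potato | liquid | position
Reversed (n..1): position | liquid | potato | aspect | moderate
Result = "position liquid potato aspect moderate"


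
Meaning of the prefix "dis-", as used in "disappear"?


Prefix: dis-
As in: disappear -> dis- + appear
Meaning = not / opposite


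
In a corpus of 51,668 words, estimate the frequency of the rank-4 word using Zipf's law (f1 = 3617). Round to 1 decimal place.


Zipf's law: f(r) = f(1) / r
f(1) = 3617
f(4) = 3617 / 4
= 904.3 occurrences


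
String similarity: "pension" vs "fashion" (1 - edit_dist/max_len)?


Word 1: "pension" (length 7)
Word 2: "fashion" (length 7)
One optimal edit sequence:
  1. substitute 'p' -> 'f'  (+1)
  2. substitute 'e' -> 'a'  (+1)
  3. substitute 'n' -> 's'  (+1)
  4. substitute 's' -> 'h'  (+1)
  5. keep 'i'
  6. keep 'o'
  7. keep 'n'
Edit distance = 4
Max length = max(7, 7) = 7
Similarity = 1 - 4/7
= 0.4286


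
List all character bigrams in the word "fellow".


Word: "fellow" (length 6)
Number of bigrams = 6 - 2 + 1 = 5
  Position 0: "fe"
  Position 1: "el"
  Position 2: "ll"
  Position 3: "lo"
  Position 4: "ow"
Bigrams = "fe", "el", "ll", "lo", "ow"


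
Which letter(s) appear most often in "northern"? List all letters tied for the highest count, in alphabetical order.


Word: "northern"
Letter counts:
  'e': 1
  'h': 1
  'n': 2
  'o': 1
  'r': 2
  't': 1
Maximum count = 2
Most frequent = 'n', 'r' (2 times each)


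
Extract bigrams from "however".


Word: "however" (length 7)
Number of bigrams = 7 - 2 + 1 = 6
  Position 0: "ho"
  Position 1: "ow"
  Position 2: "we"
  Position 3: "ev"
  Position 4: "ve"
  Position 5: "er"
Bigrams = "ho", "ow", "we", "ev", "ve", "er"


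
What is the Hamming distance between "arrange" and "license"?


Comparing character by character (same length = 7):
  Pos 0: 'a' vs 'l' !=
  Pos 1: 'r' vs 'i' !=
  Pos 2: 'r' vs 'c' !=
  Pos 3: 'a' vs 'e' !=
  Pos 4: 'n' vs 'n' =
  Pos 5: 'g' vs 's' !=
  Pos 6: 'e' vs 'e' =
Hamming distance = 5


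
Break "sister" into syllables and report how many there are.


Word: "sister"
Syllable breakdown: sis · ter
Counting: 2 parts
= 2 syllables


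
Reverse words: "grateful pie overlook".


Original: "grateful pie overlook"
Words (1..n): grateful | pie | overlook
Reversed (n..1): overlook | pie | grateful
Result = "overlook pie grateful"


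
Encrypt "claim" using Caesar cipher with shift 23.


Word: "claim"
Shift: 23
Each letter → (letter + shift) mod 26:
  'c' (2) + 23 = 25 → 'z'
  'l' (11) + 23 = 8 → 'i'
  'a' (0) + 23 = 23 → 'x'
  'i' (8) + 23 = 5 → 'f'
  'm' (12) + 23 = 9 → 'j'
Result = "zixfj"


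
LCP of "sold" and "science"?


Word 1: "sold"
Word 2: "science"
Comparing from start:
  Pos 0: 's' == 's'
  Pos 1: 'o' != 'c' (stop)
LCP = "s" (length 1)


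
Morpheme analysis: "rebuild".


Word: "rebuild"
Morphemes: re- + build
Each morpheme carries meaning
= 2 morphemes


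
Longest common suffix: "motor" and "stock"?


Word 1: "motor"
Word 2: "stock"
Comparing from end:
  Pos -1: 'r' != 'k' (stop)
LCS = "" (length 0)


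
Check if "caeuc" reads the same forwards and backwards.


Word: "caeuc"
Reversed: "cueac"
Forward == Backward? caeuc != cueac
Palindrome = No


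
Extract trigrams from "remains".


Word: "remains" (length 7)
Number of trigrams = 7 - 3 + 1 = 5
  Position 0: "rem"
  Position 1: "ema"
  Position 2: "mai"
  Position 3: "ain"
  Position 4: "ins"
Trigrams = "rem", "ema", "mai", "ain", "ins"


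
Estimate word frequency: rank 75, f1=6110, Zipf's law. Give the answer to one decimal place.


Zipf's law: f(r) = f(1) / r
f(1) = 6110
f(75) = 6110 / 75
= 81.5 occurrences


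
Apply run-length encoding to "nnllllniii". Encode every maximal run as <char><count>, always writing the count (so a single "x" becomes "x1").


String: "nnllllniii"
Scanning for consecutive runs:
  'n' x 2
  'l' x 4
  'n' x 1
  'i' x 3
RLE = "n2l4n1i3"


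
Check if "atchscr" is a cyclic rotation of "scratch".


Word: "scratch", Candidate: "atchscr"
Method: check if candidate is substring of word+word
"scratchscratch" contains "atchscr"? Yes
Is rotation = Yes


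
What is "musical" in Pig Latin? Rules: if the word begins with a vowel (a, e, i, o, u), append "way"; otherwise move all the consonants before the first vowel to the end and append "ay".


Word: "musical"
Starts with consonant(s) → move to end, add 'ay'
Consonant cluster: "m"
Pig Latin = "usicalmay"


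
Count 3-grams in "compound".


Word: "compound" (length 8)
Number of 3-grams = length - 3 + 1 = 8 - 3 + 1
= 6


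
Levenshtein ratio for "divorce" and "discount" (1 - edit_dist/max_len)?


Word 1: "divorce" (length 7)
Word 2: "discount" (length 8)
One optimal edit sequence:
  1. keep 'd'
  2. keep 'i'
  3. insert 's'  (+1)
  4. substitute 'v' -> 'c'  (+1)
  5. keep 'o'
  6. substitute 'r' -> 'u'  (+1)
  7. substitute 'c' -> 'n'  (+1)
  8. substitute 'e' -> 't'  (+1)
Edit distance = 5
Max length = max(7, 8) = 8
Similarity = 1 - 5/8
= 0.3750


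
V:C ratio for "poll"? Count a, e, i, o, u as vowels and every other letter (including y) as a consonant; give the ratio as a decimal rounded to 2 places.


Word: "poll"
Vowels (a,e,i,o,u): 1
Consonants: 3
Ratio = 1/3
= 0.33


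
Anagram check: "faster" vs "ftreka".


Word 1: "faster" → sorted: aefrst
Word 2: "ftreka" → sorted: aefkrt
Same letters? aefrst != aefkrt
Anagram = No


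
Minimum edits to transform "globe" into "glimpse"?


Word 1: "globe" (length 5)
Word 2: "glimpse" (length 7)
One optimal edit sequence (insert/delete/substitute each cost 1):
  1. keep 'g'
  2. keep 'l'
  3. insert 'i'  (+1)
  4. insert 'm'  (+1)
  5. substitute 'o' -> 'p'  (+1)
  6. substitute 'b' -> 's'  (+1)
  7. keep 'e'
Total edit operations: 4
Edit distance = 4


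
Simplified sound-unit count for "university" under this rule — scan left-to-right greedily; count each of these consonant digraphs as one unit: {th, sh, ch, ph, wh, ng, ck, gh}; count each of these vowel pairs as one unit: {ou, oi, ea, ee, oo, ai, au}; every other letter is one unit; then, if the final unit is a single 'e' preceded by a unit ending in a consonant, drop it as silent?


Word: "university" (10 letters)
Left-to-right scan:
  1. 'u' (letter)
  2. 'n' (letter)
  3. 'i' (letter)
  4. 'v' (letter)
  5. 'e' (letter)
  6. 'r' (letter)
  7. 's' (letter)
  8. 'i' (letter)
  9. 't' (letter)
  10. 'y' (letter)
Units from scan: 10
Sound units = 10 units


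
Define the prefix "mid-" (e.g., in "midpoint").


Prefix: mid-
As in: midpoint -> mid- + point
Meaning = middle


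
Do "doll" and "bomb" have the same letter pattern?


Pattern of "doll": [0, 1, 2, 2]
Pattern of "bomb": [0, 1, 2, 0]
Patterns do not match
Same pattern = No


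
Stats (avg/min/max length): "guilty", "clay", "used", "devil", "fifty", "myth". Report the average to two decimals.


Lengths: "guilty"=6, "clay"=4, "used"=4, "devil"=5, "fifty"=5, "myth"=4
Sum = 28, Count = 6
Average = 28/6 = 4.67
= avg=4.67, min=4, max=6


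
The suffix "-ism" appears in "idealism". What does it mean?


Suffix: -ism
As in: idealism -> ideal + -ism
Meaning = belief / practice


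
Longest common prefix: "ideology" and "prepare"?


Word 1: "ideology"
Word 2: "prepare"
Comparing from start:
  Pos 0: 'i' != 'p' (stop)
LCP = "" (length 0)


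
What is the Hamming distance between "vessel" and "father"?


Comparing character by character (same length = 6):
  Pos 0: 'v' vs 'f' !=
  Pos 1: 'e' vs 'a' !=
  Pos 2: 's' vs 't' !=
  Pos 3: 's' vs 'h' !=
  Pos 4: 'e' vs 'e' =
  Pos 5: 'l' vs 'r' !=
Hamming distance = 5


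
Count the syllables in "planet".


Word: "planet"
Syllable breakdown: plan · et
Counting: 2 parts
= 2 syllables


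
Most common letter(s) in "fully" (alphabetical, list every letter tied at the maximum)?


Word: "fully"
Letter counts:
  'f': 1
  'l': 2
  'u': 1
  'y': 1
Maximum count = 2
Most frequent = 'l' (2 times each)


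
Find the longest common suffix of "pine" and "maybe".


Word 1: "pine"
Word 2: "maybe"
Comparing from end:
  Pos -1: 'e' == 'e'
  Pos -2: 'n' != 'b' (stop)
LCS = "e" (length 1)


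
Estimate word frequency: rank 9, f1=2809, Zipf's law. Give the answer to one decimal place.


Zipf's law: f(r) = f(1) / r
f(1) = 2809
f(9) = 2809 / 9
= 312.1 occurrences


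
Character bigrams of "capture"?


Word: "capture" (length 7)
Number of bigrams = 7 - 2 + 1 = 6
  Position 0: "ca"
  Position 1: "ap"
  Position 2: "pt"
  Position 3: "tu"
  Position 4: "ur"
  Position 5: "re"
Bigrams = "ca", "ap", "pt", "tu", "ur", "re"


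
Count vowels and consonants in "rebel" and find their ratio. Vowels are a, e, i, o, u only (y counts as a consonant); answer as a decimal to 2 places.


Word: "rebel"
Vowels (a,e,i,o,u): 2
Consonants: 3
Ratio = 2/3
= 0.67


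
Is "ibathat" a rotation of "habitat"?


Word: "habitat", Candidate: "ibathat"
Method: check if candidate is substring of word+word
"habitathabitat" contains "ibathat"? No
Is rotation = No


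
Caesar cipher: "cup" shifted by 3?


Word: "cup"
Shift: 3
Each letter → (letter + shift) mod 26:
  'c' (2) + 3 = 5 → 'f'
  'u' (20) + 3 = 23 → 'x'
  'p' (15) + 3 = 18 → 's'
Result = "fxs"


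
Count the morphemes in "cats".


Word: "cats"
Morphemes: cat + -s
Each morpheme carries meaning
= 2 morphemes


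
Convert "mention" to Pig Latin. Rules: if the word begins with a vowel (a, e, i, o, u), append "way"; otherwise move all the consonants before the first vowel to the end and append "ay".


Word: "mention"
Starts with consonant(s) → move to end, add 'ay'
Consonant cluster: "m"
Pig Latin = "entionmay"


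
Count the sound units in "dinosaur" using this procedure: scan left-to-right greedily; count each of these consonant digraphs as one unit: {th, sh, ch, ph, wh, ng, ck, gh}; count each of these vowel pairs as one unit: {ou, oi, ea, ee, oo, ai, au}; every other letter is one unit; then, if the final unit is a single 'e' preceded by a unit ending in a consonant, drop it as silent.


Word: "dinosaur" (8 letters)
Left-to-right scan:
  1. 'd' (letter)
  2. 'i' (letter)
  3. 'n' (letter)
  4. 'o' (letter)
  5. 's' (letter)
  6. 'au' (vowel-pair)
  7. 'r' (letter)
Units from scan: 7
Sound units = 7 units


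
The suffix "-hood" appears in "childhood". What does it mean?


Suffix: -hood
Example: childhood (child + -hood)
Meaning = state / condition


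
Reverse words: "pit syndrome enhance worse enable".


Original: "pit syndrome enhance worse enable"
Words (1..n): pit | syndrome | enhance | worse | enable
Reversed (n..1): enable | worse | enhance | syndrome | pit
Result = "enable worse enhance syndrome pit"


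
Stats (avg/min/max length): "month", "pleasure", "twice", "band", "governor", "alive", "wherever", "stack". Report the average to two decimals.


Lengths: "month"=5, "pleasure"=8, "twice"=5, "band"=4, "governor"=8, "alive"=5, "wherever"=8, "stack"=5
Sum = 48, Count = 8
Average = 48/8 = 6.00
= avg=6.00, min=4, max=8


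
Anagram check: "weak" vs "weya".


Word 1: "weak" → sorted: aekw
Word 2: "weya" → sorted: aewy
Same letters? aekw != aewy
Anagram = No


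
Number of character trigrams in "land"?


Word: "land" (length 4)
Number of 3-grams = length - 3 + 1 = 4 - 3 + 1
= 2


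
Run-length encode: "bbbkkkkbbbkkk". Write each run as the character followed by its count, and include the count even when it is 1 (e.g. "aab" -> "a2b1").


String: "bbbkkkkbbbkkk"
Scanning for consecutive runs:
  'b' x 3
  'k' x 4
  'b' x 3
  'k' x 3
RLE = "b3k4b3k3"


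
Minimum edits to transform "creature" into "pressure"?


Word 1: "creature" (length 8)
Word 2: "pressure" (length 8)
One optimal edit sequence (insert/delete/substitute each cost 1):
  1. substitute 'c' -> 'p'  (+1)
  2. keep 'r'
  3. keep 'e'
  4. substitute 'a' -> 's'  (+1)
  5. substitute 't' -> 's'  (+1)
  6. keep 'u'
  7. keep 'r'
  8. keep 'e'
Total edit operations: 3
Edit distance = 3


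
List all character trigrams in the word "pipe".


Word: "pipe" (length 4)
Number of trigrams = 4 - 3 + 1 = 2
  Position 0: "pip"
  Position 1: "ipe"
Trigrams = "pip", "ipe"


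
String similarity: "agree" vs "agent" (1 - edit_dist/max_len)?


Word 1: "agree" (length 5)
Word 2: "agent" (length 5)
One optimal edit sequence:
  1. keep 'a'
  2. keep 'g'
  3. substitute 'r' -> 'e'  (+1)
  4. substitute 'e' -> 'n'  (+1)
  5. substitute 'e' -> 't'  (+1)
Edit distance = 3
Max length = max(5, 5) = 5
Similarity = 1 - 3/5
= 0.4000


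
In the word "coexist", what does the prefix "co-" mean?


Prefix: co-
As in: coexist -> co- + exist
Meaning = together


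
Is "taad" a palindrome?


Word: "taad"
Reversed: "daat"
Forward == Backward? taad != daat
Palindrome = No


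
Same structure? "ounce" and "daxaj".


Pattern of "ounce": [0, 1, 2, 3, 4]
Pattern of "daxaj": [0, 1, 2, 1, 3]
Patterns do not match
Same pattern = No


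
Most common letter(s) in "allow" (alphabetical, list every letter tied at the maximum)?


Word: "allow"
Letter counts:
  'a': 1
  'l': 2
  'o': 1
  'w': 1
Maximum count = 2
Most frequent = 'l' (2 times each)


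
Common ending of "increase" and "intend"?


Word 1: "increase"
Word 2: "intend"
Comparing from end:
  Pos -1: 'e' != 'd' (stop)
LCS = "" (length 0)


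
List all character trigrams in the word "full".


Word: "full" (length 4)
Number of trigrams = 4 - 3 + 1 = 2
  Position 0: "ful"
  Position 1: "ull"
Trigrams = "ful", "ull"


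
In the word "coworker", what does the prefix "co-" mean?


Prefix: co-
Example: coworker (co- + worker)
Meaning = together


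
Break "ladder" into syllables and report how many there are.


Word: "ladder"
Syllable breakdown: lad-der
Counting: 2 parts
= 2 syllables


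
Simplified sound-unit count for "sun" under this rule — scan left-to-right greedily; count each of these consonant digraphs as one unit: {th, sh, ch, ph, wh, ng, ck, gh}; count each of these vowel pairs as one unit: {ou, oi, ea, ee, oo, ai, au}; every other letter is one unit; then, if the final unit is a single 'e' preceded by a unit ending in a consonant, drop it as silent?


Word: "sun" (3 letters)
Left-to-right scan:
  1. 's' (letter)
  2. 'u' (letter)
  3. 'n' (letter)
Units from scan: 3
Sound units = 3 units


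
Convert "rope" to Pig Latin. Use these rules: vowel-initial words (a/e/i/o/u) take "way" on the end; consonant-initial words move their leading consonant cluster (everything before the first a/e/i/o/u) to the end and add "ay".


Word: "rope"
Starts with consonant(s) → move to end, add 'ay'
Consonant cluster: "r"
Pig Latin = "operay"


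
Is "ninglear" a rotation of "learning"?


Word: "learning", Candidate: "ninglear"
Method: check if candidate is substring of word+word
"learninglearning" contains "ninglear"? Yes
Is rotation = Yes


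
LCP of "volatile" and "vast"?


Word 1: "volatile"
Word 2: "vast"
Comparing from start:
  Pos 0: 'v' == 'v'
  Pos 1: 'o' != 'a' (stop)
LCP = "v" (length 1)


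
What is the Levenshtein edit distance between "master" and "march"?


Word 1: "master" (length 6)
Word 2: "march" (length 5)
One optimal edit sequence (insert/delete/substitute each cost 1):
  1. keep 'm'
  2. keep 'a'
  3. delete 's'  (+1)
  4. substitute 't' -> 'r'  (+1)
  5. substitute 'e' -> 'c'  (+1)
  6. substitute 'r' -> 'h'  (+1)
Total edit operations: 4
Edit distance = 4


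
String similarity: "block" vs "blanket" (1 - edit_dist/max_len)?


Word 1: "block" (length 5)
Word 2: "blanket" (length 7)
One optimal edit sequence:
  1. keep 'b'
  2. keep 'l'
  3. substitute 'o' -> 'a'  (+1)
  4. substitute 'c' -> 'n'  (+1)
  5. keep 'k'
  6. insert 'e'  (+1)
  7. insert 't'  (+1)
Edit distance = 4
Max length = max(5, 7) = 7
Similarity = 1 - 4/7
= 0.4286


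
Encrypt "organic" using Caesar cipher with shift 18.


Word: "organic"
Shift: 18
Each letter → (letter + shift) mod 26:
  'o' (14) + 18 = 6 → 'g'
  'r' (17) + 18 = 9 → 'j'
  'g' (6) + 18 = 24 → 'y'
  'a' (0) + 18 = 18 → 's'
  'n' (13) + 18 = 5 → 'f'
  'i' (8) + 18 = 0 → 'a'
  'c' (2) + 18 = 20 → 'u'
Result = "gjysfau"


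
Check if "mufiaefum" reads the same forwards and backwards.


Word: "mufiaefum"
Reversed: "mufeaifum"
Forward == Backward? mufiaefum != mufeaifum
Palindrome = No


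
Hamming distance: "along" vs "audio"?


Comparing character by character (same length = 5):
  Pos 0: 'a' vs 'a' =
  Pos 1: 'l' vs 'u' !=
  Pos 2: 'o' vs 'd' !=
  Pos 3: 'n' vs 'i' !=
  Pos 4: 'g' vs 'o' !=
Hamming distance = 4


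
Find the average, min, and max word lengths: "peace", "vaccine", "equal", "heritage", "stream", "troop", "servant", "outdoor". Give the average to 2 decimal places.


Lengths: "peace"=5, "vaccine"=7, "equal"=5, "heritage"=8, "stream"=6, "troop"=5, "servant"=7, "outdoor"=7
Sum = 50, Count = 8
Average = 50/8 = 6.25
= avg=6.25, min=5, max=8


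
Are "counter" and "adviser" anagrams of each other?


Word 1: "counter" → sorted: cenortu
Word 2: "adviser" → sorted: adeirsv
Same letters? cenortu != adeirsv
Anagram = No


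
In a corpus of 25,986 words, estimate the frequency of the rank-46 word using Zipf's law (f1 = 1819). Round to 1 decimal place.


Zipf's law: f(r) = f(1) / r
f(1) = 1819
f(46) = 1819 / 46
= 39.5 occurrences


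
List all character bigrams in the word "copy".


Word: "copy" (length 4)
Number of bigrams = 4 - 2 + 1 = 3
  Position 0: "co"
  Position 1: "op"
  Position 2: "py"
Bigrams = "co", "op", "py"


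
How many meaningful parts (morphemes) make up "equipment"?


Word: "equipment"
Morphemes: equip / -ment
Each morpheme carries meaning
= 2 morphemes


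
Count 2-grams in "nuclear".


Word: "nuclear" (length 7)
Number of 2-grams = length - 2 + 1 = 7 - 2 + 1
= 6


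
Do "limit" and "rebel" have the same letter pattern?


Pattern of "limit": [0, 1, 2, 1, 3]
Pattern of "rebel": [0, 1, 2, 1, 3]
Patterns match
Same pattern = Yes


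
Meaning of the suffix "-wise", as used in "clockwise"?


Suffix: -wise
Example: clockwise (clock + -wise)
Meaning = in the manner of


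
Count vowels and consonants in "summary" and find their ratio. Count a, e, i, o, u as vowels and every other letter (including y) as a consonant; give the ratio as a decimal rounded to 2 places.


Word: "summary"
Vowels (a,e,i,o,u): 2
Consonants: 5
Ratio = 2/5
= 0.40


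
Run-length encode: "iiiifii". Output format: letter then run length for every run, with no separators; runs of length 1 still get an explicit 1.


String: "iiiifii"
Scanning for consecutive runs:
  'i' x 4
  'f' x 1
  'i' x 2
RLE = "i4f1i2"


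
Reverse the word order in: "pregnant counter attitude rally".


Original: "pregnant counter attitude rally"
Words (1..n): pregnant | counter | attitude | rally
Reversed (n..1): rally | attitude | counter | pregnant
Result = "rally attitude counter pregnant"


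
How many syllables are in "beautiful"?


Word: "beautiful"
Syllable breakdown: beau | ti | ful
Counting: 3 parts
= 3 syllables


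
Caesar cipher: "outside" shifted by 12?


Word: "outside"
Shift: 12
Each letter → (letter + shift) mod 26:
  'o' (14) + 12 = 0 → 'a'
  'u' (20) + 12 = 6 → 'g'
  't' (19) + 12 = 5 → 'f'
  's' (18) + 12 = 4 → 'e'
  'i' (8) + 12 = 20 → 'u'
  'd' (3) + 12 = 15 → 'p'
  'e' (4) + 12 = 16 → 'q'
Result = "agfeupq"


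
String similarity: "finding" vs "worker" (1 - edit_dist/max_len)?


Word 1: "finding" (length 7)
Word 2: "worker" (length 6)
One optimal edit sequence:
  1. delete 'f'  (+1)
  2. substitute 'i' -> 'w'  (+1)
  3. substitute 'n' -> 'o'  (+1)
  4. substitute 'd' -> 'r'  (+1)
  5. substitute 'i' -> 'k'  (+1)
  6. substitute 'n' -> 'e'  (+1)
  7. substitute 'g' -> 'r'  (+1)
Edit distance = 7
Max length = max(7, 6) = 7
Similarity = 1 - 7/7
= 0.0000


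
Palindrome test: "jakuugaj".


Word: "jakuugaj"
Reversed: "jaguukaj"
Forward == Backward? jakuugaj != jaguukaj
Palindrome = No


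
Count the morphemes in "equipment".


Word: "equipment"
Morphemes: equip + -ment
Each morpheme carries meaning
= 2 morphemes
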